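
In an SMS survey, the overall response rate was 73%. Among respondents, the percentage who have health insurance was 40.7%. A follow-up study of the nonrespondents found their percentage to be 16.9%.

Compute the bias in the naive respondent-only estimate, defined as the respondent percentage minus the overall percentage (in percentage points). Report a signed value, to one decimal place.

Nonresponse fraction = 1 − 0.73 = 0.27.
Bias = (nonresponse fraction) × (respondent percentage − nonrespondent percentage)
     = 0.27 × (40.7 − 16.9) = 0.27 × 23.8 = 6.426.

+6.4 percentage points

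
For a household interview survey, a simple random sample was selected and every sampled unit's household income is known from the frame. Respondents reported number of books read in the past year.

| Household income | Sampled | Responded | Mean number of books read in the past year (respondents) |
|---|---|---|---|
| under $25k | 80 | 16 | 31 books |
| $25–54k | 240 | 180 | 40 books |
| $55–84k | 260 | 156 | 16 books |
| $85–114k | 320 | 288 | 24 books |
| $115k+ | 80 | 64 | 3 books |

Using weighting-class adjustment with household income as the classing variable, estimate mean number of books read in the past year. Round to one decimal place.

Response rates by class: under $25k 16/80 = 20%, $25–54k 180/240 = 75%, $55–84k 156/260 = 60%, $85–114k 288/320 = 90%, $115k+ 64/80 = 80%.
Each respondent's weight = sampled/responded in their class; summing within a class gives n_sampled, so:
  under $25k: 80 × 31 = 2480
  $25–54k: 240 × 40 = 9600
  $55–84k: 260 × 16 = 4160
  $85–114k: 320 × 24 = 7680
  $115k+: 80 × 3 = 240
Adjusted estimate = 24,160 / 980 = 24.6531 → 24.7.

24.7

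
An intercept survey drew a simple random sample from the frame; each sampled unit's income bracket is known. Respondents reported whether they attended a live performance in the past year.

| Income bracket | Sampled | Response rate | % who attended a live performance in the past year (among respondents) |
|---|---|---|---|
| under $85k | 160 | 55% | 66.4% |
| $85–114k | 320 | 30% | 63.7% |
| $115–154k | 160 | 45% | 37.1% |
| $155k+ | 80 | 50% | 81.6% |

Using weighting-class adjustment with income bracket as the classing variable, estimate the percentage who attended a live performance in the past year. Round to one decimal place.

60.4%

With weight = n_sampled/n_responded per class, the weighted class total is n_sampled:
  under $85k: 160 × 66.4 = 10,624
  $85–114k: 320 × 63.7 = 20,384
  $115–154k: 160 × 37.1 = 5936
  $155k+: 80 × 81.6 = 6528
Adjusted estimate = 43,472 / 720 = 60.3778 → 60.4%.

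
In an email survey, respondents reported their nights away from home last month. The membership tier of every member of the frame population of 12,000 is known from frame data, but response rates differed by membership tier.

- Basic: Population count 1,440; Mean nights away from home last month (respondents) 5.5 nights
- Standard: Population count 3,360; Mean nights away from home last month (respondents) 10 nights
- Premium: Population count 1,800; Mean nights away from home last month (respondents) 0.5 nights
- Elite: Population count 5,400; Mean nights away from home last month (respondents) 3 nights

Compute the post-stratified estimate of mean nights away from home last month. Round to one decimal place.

Post-stratification weights by population share, not respondent share:
  Basic: (1,440/12,000) × 5.5 = 0.66
  Standard: (3,360/12,000) × 10 = 2.8
  Premium: (1,800/12,000) × 0.5 = 0.075
  Elite: (5,400/12,000) × 3 = 1.35
Post-stratified estimate = 4.885 → 4.9.

4.9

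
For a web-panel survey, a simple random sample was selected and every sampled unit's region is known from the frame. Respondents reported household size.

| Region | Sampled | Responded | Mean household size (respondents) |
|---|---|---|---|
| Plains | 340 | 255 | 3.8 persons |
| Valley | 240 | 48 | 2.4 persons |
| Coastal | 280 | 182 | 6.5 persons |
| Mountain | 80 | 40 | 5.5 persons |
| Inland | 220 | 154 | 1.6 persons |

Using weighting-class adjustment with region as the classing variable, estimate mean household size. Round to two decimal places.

3.86

Class response rates: Plains 255/340 = 75%, Valley 48/240 = 20%, Coastal 182/280 = 65%, Mountain 40/80 = 50%, Inland 154/220 = 70%.
Each respondent's weight = sampled/responded in their class; summing within a class gives n_sampled, so:
  Plains: 340 × 3.8 = 1292
  Valley: 240 × 2.4 = 576
  Coastal: 280 × 6.5 = 1820
  Mountain: 80 × 5.5 = 440
  Inland: 220 × 1.6 = 352
Adjusted estimate = 4480 / 1,160 = 3.86207 → 3.86.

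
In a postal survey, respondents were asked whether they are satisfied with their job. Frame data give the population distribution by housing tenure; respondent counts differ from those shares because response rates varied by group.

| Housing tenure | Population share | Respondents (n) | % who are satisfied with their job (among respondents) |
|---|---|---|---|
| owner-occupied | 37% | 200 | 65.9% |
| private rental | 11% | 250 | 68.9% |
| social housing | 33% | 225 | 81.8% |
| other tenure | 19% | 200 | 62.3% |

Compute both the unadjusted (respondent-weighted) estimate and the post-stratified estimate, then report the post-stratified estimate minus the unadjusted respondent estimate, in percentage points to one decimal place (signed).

+0.8 percentage points

Without adjustment, the pooled respondent share is:
  (200/875)×65.9 + (250/875)×68.9 + (225/875)×81.8 + (200/875)×62.3 = 70.0229%
Post-stratifying to population shares instead:
  0.37×65.9 + 0.11×68.9 + 0.33×81.8 + 0.19×62.3 = 70.793%
Difference = 70.793 − 70.0229 = 0.7701 pp.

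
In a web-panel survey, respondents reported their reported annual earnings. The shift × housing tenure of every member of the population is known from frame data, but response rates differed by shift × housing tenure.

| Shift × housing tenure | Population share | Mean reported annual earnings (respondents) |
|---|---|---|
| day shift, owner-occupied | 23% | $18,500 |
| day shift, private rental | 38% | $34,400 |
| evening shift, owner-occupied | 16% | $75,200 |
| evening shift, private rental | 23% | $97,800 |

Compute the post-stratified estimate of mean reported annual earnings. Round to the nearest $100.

Reweight to the known shift × housing tenure distribution:
  day shift, owner-occupied: 0.23 × 18,500 = 4255
  day shift, private rental: 0.38 × 34,400 = 13,072
  evening shift, owner-occupied: 0.16 × 75,200 = 12,032
  evening shift, private rental: 0.23 × 97,800 = 22,494
Post-stratified estimate = 51,853 → $51,900.

$51,900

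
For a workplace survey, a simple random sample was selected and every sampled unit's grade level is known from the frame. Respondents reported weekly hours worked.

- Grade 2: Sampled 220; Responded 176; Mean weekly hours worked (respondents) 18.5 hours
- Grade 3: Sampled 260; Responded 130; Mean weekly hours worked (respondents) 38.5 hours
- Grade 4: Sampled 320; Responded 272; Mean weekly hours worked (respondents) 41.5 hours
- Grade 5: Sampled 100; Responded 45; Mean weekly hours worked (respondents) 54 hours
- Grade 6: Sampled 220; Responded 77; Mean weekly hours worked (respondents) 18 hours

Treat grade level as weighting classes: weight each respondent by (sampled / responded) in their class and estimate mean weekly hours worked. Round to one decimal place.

32.8

Response rates by class: Grade 2 176/220 = 80%, Grade 3 130/260 = 50%, Grade 4 272/320 = 85%, Grade 5 45/100 = 45%, Grade 6 77/220 = 35%.
Each respondent's weight = sampled/responded in their class; summing within a class gives n_sampled, so:
  Grade 2: 220 × 18.5 = 4070
  Grade 3: 260 × 38.5 = 10,010
  Grade 4: 320 × 41.5 = 13,280
  Grade 5: 100 × 54 = 5400
  Grade 6: 220 × 18 = 3960
Adjusted estimate = 36,720 / 1,120 = 32.7857 → 32.8.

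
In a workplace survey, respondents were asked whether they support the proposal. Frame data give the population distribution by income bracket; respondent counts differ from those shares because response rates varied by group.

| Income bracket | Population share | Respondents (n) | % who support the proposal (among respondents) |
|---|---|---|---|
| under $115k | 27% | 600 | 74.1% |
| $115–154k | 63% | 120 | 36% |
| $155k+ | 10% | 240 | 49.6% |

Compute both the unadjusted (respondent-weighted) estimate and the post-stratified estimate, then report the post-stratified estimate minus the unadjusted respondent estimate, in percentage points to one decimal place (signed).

Without adjustment, the pooled respondent share is:
  (600/960)×74.1 + (120/960)×36 + (240/960)×49.6 = 63.2125%
Post-stratifying to population shares instead:
  0.27×74.1 + 0.63×36 + 0.1×49.6 = 47.647%
Difference = 47.647 − 63.2125 = -15.5655 pp.

-15.6 percentage points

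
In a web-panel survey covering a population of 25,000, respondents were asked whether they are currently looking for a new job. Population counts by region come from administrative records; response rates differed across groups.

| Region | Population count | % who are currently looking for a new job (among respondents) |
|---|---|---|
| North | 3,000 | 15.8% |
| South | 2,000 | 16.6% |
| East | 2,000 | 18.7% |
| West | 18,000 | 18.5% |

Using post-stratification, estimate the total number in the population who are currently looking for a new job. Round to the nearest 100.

Apply each group's respondent rate to its population count:
  North: 3,000 × 15.8% = 474
  South: 2,000 × 16.6% = 332
  East: 2,000 × 18.7% = 374
  West: 18,000 × 18.5% = 3330
Estimated total = 4510 → 4,500.

4,500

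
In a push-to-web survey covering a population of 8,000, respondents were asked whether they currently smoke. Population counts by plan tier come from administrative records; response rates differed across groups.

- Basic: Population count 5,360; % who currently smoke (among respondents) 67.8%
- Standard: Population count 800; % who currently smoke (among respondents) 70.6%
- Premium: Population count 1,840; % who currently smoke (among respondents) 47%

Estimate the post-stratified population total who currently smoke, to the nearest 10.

5,060

Apply each group's respondent rate to its population count:
  Basic: 5,360 × 67.8% = 3634.08
  Standard: 800 × 70.6% = 564.8
  Premium: 1,840 × 47% = 864.8
Estimated total = 5063.68 → 5,060.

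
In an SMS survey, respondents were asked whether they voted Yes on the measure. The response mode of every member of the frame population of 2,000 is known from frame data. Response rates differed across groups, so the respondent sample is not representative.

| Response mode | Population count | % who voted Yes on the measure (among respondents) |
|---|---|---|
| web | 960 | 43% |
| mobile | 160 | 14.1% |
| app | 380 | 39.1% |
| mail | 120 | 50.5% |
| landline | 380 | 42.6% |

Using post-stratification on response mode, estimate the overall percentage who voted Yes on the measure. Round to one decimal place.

40.3%

Weight each group's respondent value by its population share:
  web: (960/2,000) × 43 = 20.64
  mobile: (160/2,000) × 14.1 = 1.128
  app: (380/2,000) × 39.1 = 7.429
  mail: (120/2,000) × 50.5 = 3.03
  landline: (380/2,000) × 42.6 = 8.094
Post-stratified estimate = 40.321 → 40.3%.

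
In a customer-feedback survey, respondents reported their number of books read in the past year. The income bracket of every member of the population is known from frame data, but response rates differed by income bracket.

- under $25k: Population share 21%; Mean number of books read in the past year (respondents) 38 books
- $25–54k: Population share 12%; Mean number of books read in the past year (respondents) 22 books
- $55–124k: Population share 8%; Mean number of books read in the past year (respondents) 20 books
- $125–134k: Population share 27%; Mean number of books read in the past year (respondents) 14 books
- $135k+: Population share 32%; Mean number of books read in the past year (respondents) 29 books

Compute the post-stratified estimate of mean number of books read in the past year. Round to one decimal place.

Each cell contributes population-share × respondent value:
  under $25k: 0.21 × 38 = 7.98
  $25–54k: 0.12 × 22 = 2.64
  $55–124k: 0.08 × 20 = 1.6
  $125–134k: 0.27 × 14 = 3.78
  $135k+: 0.32 × 29 = 9.28
Post-stratified estimate = 25.28 → 25.3.

25.3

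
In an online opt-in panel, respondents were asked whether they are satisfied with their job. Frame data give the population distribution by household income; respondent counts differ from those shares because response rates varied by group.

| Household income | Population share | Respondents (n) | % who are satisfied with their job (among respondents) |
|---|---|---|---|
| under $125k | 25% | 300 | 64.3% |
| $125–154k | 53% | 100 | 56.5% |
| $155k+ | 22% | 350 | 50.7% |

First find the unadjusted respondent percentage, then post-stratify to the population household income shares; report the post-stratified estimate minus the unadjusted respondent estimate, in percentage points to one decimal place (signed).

+0.3 percentage points

Without adjustment, the pooled respondent share is:
  (300/750)×64.3 + (100/750)×56.5 + (350/750)×50.7 = 56.9133%
Post-stratifying to population shares instead:
  0.25×64.3 + 0.53×56.5 + 0.22×50.7 = 57.174%
Difference = 57.174 − 56.9133 = 0.2607 pp.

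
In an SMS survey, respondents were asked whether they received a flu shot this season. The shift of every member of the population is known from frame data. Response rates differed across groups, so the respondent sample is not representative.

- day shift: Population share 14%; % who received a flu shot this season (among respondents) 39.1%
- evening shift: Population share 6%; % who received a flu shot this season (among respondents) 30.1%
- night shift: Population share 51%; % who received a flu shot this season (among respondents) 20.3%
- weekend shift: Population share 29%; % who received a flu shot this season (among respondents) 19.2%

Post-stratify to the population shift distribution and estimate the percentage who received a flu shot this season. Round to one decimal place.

Weight each group's respondent value by its population share:
  day shift: 0.14 × 39.1 = 5.474
  evening shift: 0.06 × 30.1 = 1.806
  night shift: 0.51 × 20.3 = 10.353
  weekend shift: 0.29 × 19.2 = 5.568
Post-stratified estimate = 23.201 → 23.2%.

23.2%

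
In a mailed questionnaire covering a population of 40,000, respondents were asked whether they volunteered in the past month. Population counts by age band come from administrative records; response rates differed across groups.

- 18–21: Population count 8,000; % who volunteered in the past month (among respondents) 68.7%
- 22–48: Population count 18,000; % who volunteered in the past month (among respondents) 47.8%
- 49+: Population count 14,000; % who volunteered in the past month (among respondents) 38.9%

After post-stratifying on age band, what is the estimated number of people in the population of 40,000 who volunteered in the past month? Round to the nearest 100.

19,500

Each cell contributes its population count × the respondent rate:
  18–21: 8,000 × 68.7% = 5496
  22–48: 18,000 × 47.8% = 8604
  49+: 14,000 × 38.9% = 5446
Estimated total = 19,546 → 19,500.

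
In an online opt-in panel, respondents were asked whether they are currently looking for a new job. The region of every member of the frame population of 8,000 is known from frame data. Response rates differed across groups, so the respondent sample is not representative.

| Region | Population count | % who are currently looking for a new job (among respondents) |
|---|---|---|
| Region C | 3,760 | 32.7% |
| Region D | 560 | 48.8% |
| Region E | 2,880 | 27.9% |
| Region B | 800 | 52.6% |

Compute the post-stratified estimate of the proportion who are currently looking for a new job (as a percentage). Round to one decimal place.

34.1%

Each cell contributes population-share × respondent value:
  Region C: (3,760/8,000) × 32.7 = 15.369
  Region D: (560/8,000) × 48.8 = 3.416
  Region E: (2,880/8,000) × 27.9 = 10.044
  Region B: (800/8,000) × 52.6 = 5.26
Post-stratified estimate = 34.089 → 34.1%.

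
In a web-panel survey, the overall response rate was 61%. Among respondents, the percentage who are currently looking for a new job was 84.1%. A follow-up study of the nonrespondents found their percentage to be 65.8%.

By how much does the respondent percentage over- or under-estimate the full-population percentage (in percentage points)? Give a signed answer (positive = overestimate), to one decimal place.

+7.1 percentage points

Nonresponse fraction = 1 − 0.61 = 0.39.
Bias = (nonresponse fraction) × (respondent percentage − nonrespondent percentage)
     = 0.39 × (84.1 − 65.8) = 0.39 × 18.3 = 7.137.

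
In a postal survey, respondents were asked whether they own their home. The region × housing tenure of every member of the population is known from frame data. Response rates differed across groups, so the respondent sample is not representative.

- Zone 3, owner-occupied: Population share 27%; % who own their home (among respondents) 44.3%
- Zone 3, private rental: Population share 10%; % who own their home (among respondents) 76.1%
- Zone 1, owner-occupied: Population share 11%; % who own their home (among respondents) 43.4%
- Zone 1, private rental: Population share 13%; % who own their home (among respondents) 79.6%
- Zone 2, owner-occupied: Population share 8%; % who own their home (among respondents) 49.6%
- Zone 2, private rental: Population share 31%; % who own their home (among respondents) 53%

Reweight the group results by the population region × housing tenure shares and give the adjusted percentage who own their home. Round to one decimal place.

55.1%

Post-stratification weights by population share, not respondent share:
  Zone 3, owner-occupied: 0.27 × 44.3 = 11.961
  Zone 3, private rental: 0.1 × 76.1 = 7.61
  Zone 1, owner-occupied: 0.11 × 43.4 = 4.774
  Zone 1, private rental: 0.13 × 79.6 = 10.348
  Zone 2, owner-occupied: 0.08 × 49.6 = 3.968
  Zone 2, private rental: 0.31 × 53 = 16.43
Post-stratified estimate = 55.091 → 55.1%.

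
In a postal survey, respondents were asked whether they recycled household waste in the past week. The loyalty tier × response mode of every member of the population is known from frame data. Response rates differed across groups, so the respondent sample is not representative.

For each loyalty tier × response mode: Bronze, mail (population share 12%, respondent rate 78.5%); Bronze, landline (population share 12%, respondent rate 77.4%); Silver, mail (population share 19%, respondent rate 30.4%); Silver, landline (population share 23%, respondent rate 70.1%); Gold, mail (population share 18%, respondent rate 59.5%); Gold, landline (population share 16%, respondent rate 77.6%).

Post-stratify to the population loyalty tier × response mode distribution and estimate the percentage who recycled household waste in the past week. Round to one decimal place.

63.7%

Reweight to the known loyalty tier × response mode distribution:
  Bronze, mail: 0.12 × 78.5 = 9.42
  Bronze, landline: 0.12 × 77.4 = 9.288
  Silver, mail: 0.19 × 30.4 = 5.776
  Silver, landline: 0.23 × 70.1 = 16.123
  Gold, mail: 0.18 × 59.5 = 10.71
  Gold, landline: 0.16 × 77.6 = 12.416
Post-stratified estimate = 63.733 → 63.7%.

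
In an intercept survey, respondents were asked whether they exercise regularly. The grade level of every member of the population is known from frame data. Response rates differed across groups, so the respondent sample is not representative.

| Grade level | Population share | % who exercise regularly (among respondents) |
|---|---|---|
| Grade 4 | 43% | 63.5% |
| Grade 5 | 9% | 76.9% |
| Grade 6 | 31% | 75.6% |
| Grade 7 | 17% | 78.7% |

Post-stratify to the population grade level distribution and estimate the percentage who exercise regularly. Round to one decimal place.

71.0%

Weight each group's respondent value by its population share:
  Grade 4: 0.43 × 63.5 = 27.305
  Grade 5: 0.09 × 76.9 = 6.921
  Grade 6: 0.31 × 75.6 = 23.436
  Grade 7: 0.17 × 78.7 = 13.379
Post-stratified estimate = 71.041 → 71.0%.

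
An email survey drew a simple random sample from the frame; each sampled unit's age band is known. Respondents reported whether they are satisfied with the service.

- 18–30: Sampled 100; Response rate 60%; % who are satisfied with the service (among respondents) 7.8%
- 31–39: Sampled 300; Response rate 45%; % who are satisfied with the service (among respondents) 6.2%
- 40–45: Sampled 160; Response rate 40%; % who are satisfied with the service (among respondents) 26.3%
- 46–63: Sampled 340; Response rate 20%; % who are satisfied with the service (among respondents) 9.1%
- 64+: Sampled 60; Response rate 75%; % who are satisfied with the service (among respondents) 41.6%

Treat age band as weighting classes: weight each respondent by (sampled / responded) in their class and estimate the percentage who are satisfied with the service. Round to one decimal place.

13.0%

With weight = n_sampled/n_responded per class, the weighted class total is n_sampled:
  18–30: 100 × 7.8 = 780
  31–39: 300 × 6.2 = 1860
  40–45: 160 × 26.3 = 4208
  46–63: 340 × 9.1 = 3094
  64+: 60 × 41.6 = 2496
Adjusted estimate = 12,438 / 960 = 12.9563 → 13.0%.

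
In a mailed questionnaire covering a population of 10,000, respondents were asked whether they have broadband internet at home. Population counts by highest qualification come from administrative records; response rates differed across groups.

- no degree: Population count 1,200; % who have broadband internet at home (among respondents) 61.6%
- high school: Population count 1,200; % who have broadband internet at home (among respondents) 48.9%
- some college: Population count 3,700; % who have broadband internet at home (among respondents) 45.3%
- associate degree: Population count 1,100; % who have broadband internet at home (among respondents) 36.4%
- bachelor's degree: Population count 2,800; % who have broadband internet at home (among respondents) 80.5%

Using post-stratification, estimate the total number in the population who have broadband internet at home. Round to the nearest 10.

Each cell contributes its population count × the respondent rate:
  no degree: 1,200 × 61.6% = 739.2
  high school: 1,200 × 48.9% = 586.8
  some college: 3,700 × 45.3% = 1676.1
  associate degree: 1,100 × 36.4% = 400.4
  bachelor's degree: 2,800 × 80.5% = 2254
Estimated total = 5656.5 → 5,660.

5,660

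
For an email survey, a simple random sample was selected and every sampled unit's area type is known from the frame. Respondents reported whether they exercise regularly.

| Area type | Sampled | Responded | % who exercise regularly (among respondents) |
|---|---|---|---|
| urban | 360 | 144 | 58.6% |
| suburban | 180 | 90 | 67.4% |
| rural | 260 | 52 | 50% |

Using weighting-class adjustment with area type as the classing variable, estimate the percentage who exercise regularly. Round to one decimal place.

Class response rates: urban 144/360 = 40%, suburban 90/180 = 50%, rural 52/260 = 20%.
Each respondent's weight = sampled/responded in their class; summing within a class gives n_sampled, so:
  urban: 360 × 58.6 = 21,096
  suburban: 180 × 67.4 = 12132
  rural: 260 × 50 = 13,000
Adjusted estimate = 46,228 / 800 = 57.785 → 57.8%.

57.8%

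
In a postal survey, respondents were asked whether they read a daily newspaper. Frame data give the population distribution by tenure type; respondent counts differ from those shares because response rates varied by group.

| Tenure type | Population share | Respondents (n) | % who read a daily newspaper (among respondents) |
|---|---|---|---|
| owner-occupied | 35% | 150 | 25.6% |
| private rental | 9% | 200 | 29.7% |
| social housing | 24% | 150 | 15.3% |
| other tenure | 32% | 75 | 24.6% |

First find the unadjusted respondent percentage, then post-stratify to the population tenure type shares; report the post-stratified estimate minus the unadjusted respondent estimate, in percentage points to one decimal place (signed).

-1.0 percentage points

Naive respondent-only estimate (weights = respondent counts):
  (150/575)×25.6 + (200/575)×29.7 + (150/575)×15.3 + (75/575)×24.6 = 24.2087%
Post-stratified estimate weights by population shares:
  0.35×25.6 + 0.09×29.7 + 0.24×15.3 + 0.32×24.6 = 23.177%
Difference = 23.177 − 24.2087 = -1.0317 pp.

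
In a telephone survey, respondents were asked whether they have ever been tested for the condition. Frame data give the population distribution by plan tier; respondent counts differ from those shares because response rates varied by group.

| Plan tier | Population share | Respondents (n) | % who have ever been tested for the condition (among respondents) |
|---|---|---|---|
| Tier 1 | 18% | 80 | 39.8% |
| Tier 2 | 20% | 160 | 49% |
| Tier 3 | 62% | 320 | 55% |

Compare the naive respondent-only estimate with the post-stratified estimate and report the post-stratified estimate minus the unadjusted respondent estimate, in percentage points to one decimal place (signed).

Unadjusted (pooled respondent) estimate weights by respondent counts:
  (80/560)×39.8 + (160/560)×49 + (320/560)×55 = 51.1143%
Post-stratifying to population shares instead:
  0.18×39.8 + 0.2×49 + 0.62×55 = 51.064%
Difference = 51.064 − 51.1143 = -0.0503 pp.

-0.1 percentage points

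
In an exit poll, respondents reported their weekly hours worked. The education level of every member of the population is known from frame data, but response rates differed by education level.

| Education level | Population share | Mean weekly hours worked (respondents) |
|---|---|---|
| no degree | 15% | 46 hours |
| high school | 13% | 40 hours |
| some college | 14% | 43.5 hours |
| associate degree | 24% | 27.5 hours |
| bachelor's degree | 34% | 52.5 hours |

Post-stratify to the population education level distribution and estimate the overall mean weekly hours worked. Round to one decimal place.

42.6

Post-stratification weights by population share, not respondent share:
  no degree: 0.15 × 46 = 6.9
  high school: 0.13 × 40 = 5.2
  some college: 0.14 × 43.5 = 6.09
  associate degree: 0.24 × 27.5 = 6.6
  bachelor's degree: 0.34 × 52.5 = 17.85
Post-stratified estimate = 42.64 → 42.6.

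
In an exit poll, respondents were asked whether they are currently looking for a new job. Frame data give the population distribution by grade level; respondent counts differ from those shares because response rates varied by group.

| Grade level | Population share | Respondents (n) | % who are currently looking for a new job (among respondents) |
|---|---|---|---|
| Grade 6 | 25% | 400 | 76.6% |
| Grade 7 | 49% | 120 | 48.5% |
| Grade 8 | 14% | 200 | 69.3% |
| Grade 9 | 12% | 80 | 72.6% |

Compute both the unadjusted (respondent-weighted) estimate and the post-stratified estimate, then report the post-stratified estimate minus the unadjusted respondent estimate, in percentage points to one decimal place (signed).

Without adjustment, the pooled respondent share is:
  (400/800)×76.6 + (120/800)×48.5 + (200/800)×69.3 + (80/800)×72.6 = 70.16%
Post-stratified estimate weights by population shares:
  0.25×76.6 + 0.49×48.5 + 0.14×69.3 + 0.12×72.6 = 61.329%
Difference = 61.329 − 70.16 = -8.831 pp.

-8.8 percentage points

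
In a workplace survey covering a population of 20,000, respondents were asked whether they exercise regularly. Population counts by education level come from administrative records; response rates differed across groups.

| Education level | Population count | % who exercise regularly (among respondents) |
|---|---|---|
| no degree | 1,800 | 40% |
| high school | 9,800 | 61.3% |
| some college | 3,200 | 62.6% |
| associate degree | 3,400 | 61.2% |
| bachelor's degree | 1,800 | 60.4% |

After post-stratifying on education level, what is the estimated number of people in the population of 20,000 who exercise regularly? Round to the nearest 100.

Each cell contributes its population count × the respondent rate:
  no degree: 1,800 × 40% = 720
  high school: 9,800 × 61.3% = 6007.4
  some college: 3,200 × 62.6% = 2003.2
  associate degree: 3,400 × 61.2% = 2080.8
  bachelor's degree: 1,800 × 60.4% = 1087.2
Estimated total = 11898.6 → 11,900.

11,900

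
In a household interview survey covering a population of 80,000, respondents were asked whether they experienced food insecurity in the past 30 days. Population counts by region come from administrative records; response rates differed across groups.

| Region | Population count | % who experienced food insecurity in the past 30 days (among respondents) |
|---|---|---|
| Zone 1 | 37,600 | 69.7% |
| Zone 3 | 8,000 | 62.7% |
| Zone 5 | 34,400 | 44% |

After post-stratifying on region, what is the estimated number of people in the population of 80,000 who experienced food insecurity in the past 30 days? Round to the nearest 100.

Estimated count per cell = population count × respondent percentage:
  Zone 1: 37,600 × 69.7% = 26207.2
  Zone 3: 8,000 × 62.7% = 5016
  Zone 5: 34,400 × 44% = 15,136
Estimated total = 46359.2 → 46,400.

46,400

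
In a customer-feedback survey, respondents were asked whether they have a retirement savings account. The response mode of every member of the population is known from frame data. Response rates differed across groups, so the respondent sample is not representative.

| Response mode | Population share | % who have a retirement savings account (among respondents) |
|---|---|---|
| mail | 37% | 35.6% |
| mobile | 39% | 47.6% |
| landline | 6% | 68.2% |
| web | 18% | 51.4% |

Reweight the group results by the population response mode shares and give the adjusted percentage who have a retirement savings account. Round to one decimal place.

Each cell contributes population-share × respondent value:
  mail: 0.37 × 35.6 = 13.172
  mobile: 0.39 × 47.6 = 18.564
  landline: 0.06 × 68.2 = 4.092
  web: 0.18 × 51.4 = 9.252
Post-stratified estimate = 45.08 → 45.1%.

45.1%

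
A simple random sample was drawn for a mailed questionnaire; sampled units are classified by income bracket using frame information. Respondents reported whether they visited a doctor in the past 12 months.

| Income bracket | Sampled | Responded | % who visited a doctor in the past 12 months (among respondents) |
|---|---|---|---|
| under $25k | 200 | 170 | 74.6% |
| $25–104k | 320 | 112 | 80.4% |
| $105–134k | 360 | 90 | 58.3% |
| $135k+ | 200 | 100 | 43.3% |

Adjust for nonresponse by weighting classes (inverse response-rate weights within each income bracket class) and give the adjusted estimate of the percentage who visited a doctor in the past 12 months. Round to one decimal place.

65.1%

Class response rates: under $25k 170/200 = 85%, $25–104k 112/320 = 35%, $105–134k 90/360 = 25%, $135k+ 100/200 = 50%.
Each respondent's weight = sampled/responded in their class; summing within a class gives n_sampled, so:
  under $25k: 200 × 74.6 = 14920
  $25–104k: 320 × 80.4 = 25,728
  $105–134k: 360 × 58.3 = 20,988
  $135k+: 200 × 43.3 = 8660
Adjusted estimate = 70,296 / 1,080 = 65.0889 → 65.1%.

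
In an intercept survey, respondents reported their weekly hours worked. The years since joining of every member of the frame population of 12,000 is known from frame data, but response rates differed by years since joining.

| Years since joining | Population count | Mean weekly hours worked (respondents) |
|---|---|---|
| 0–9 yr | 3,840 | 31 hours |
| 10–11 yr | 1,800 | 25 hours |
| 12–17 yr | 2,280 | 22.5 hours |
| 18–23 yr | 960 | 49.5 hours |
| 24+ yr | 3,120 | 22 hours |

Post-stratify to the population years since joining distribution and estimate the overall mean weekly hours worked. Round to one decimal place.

27.6

Weight each group's respondent value by its population share:
  0–9 yr: (3,840/12,000) × 31 = 9.92
  10–11 yr: (1,800/12,000) × 25 = 3.75
  12–17 yr: (2,280/12,000) × 22.5 = 4.275
  18–23 yr: (960/12,000) × 49.5 = 3.96
  24+ yr: (3,120/12,000) × 22 = 5.72
Post-stratified estimate = 27.625 → 27.6.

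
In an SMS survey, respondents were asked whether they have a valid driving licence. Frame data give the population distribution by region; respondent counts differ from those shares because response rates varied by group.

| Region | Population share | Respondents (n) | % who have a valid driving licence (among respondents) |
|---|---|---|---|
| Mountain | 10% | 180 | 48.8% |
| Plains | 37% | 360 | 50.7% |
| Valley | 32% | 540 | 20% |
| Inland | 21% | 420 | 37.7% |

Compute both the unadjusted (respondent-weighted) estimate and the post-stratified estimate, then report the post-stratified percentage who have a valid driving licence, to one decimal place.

38.0%

Naive respondent-only estimate (weights = respondent counts):
  (180/1500)×48.8 + (360/1500)×50.7 + (540/1500)×20 + (420/1500)×37.7 = 35.78%
Reweighting by population region shares:
  0.1×48.8 + 0.37×50.7 + 0.32×20 + 0.21×37.7 = 37.956%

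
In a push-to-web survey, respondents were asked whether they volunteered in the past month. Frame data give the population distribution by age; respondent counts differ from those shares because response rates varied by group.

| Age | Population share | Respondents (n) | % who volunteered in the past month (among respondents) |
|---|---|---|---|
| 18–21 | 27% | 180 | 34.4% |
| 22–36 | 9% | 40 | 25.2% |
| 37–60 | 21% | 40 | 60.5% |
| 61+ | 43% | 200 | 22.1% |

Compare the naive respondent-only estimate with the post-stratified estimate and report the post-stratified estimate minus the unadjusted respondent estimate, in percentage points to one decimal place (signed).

Without adjustment, the pooled respondent share is:
  (180/460)×34.4 + (40/460)×25.2 + (40/460)×60.5 + (200/460)×22.1 = 30.5217%
Post-stratifying to population shares instead:
  0.27×34.4 + 0.09×25.2 + 0.21×60.5 + 0.43×22.1 = 33.764%
Difference = 33.764 − 30.5217 = 3.2423 pp.

+3.2 percentage points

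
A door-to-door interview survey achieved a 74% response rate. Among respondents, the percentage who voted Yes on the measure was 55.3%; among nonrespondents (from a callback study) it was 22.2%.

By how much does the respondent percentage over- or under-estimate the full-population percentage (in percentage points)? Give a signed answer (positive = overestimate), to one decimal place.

Nonresponse fraction = 1 − 0.74 = 0.26.
Bias = (nonresponse fraction) × (respondent percentage − nonrespondent percentage)
     = 0.26 × (55.3 − 22.2) = 0.26 × 33.1 = 8.606.

+8.6 percentage points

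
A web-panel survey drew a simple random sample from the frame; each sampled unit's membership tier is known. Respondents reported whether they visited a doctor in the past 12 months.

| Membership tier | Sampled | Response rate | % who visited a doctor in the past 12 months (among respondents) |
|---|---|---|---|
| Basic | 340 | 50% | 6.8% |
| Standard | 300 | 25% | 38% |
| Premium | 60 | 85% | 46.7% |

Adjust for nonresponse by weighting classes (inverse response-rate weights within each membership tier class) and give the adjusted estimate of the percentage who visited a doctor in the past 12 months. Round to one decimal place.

23.6%

Weighting each respondent by the inverse class response rate inflates each class back to its sampled size, so the class weight is n_sampled:
  Basic: 340 × 6.8 = 2312
  Standard: 300 × 38 = 11,400
  Premium: 60 × 46.7 = 2802
Adjusted estimate = 16,514 / 700 = 23.5914 → 23.6%.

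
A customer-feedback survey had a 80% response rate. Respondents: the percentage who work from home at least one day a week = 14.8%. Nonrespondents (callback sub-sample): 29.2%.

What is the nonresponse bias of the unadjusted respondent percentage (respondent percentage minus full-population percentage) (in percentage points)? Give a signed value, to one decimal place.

-2.9 percentage points

Nonresponse fraction = 1 − 0.8 = 0.2.
Bias = (nonresponse fraction) × (respondent percentage − nonrespondent percentage)
     = 0.2 × (14.8 − 29.2) = 0.2 × -14.4 = -2.88.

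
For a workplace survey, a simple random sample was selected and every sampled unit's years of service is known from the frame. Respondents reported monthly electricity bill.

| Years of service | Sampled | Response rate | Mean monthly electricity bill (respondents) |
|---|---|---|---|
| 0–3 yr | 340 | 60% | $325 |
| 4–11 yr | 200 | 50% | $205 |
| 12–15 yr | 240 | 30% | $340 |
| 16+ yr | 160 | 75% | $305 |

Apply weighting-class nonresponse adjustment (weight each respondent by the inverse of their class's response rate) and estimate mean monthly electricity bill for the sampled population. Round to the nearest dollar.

Each respondent's weight = sampled/responded in their class; summing within a class gives n_sampled, so:
  0–3 yr: 340 × 325 = 110,500
  4–11 yr: 200 × 205 = 41,000
  12–15 yr: 240 × 340 = 81,600
  16+ yr: 160 × 305 = 48,800
Adjusted estimate = 281,900 / 940 = 299.894 → $300.

$300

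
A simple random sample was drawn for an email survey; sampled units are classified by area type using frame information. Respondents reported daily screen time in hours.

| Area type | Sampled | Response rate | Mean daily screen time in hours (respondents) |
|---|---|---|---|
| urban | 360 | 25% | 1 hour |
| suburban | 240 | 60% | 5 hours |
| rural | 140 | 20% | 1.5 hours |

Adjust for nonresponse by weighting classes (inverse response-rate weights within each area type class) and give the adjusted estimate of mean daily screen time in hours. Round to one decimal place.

Weighting each respondent by the inverse class response rate inflates each class back to its sampled size, so the class weight is n_sampled:
  urban: 360 × 1 = 360
  suburban: 240 × 5 = 1200
  rural: 140 × 1.5 = 210
Adjusted estimate = 1770 / 740 = 2.39189 → 2.4.

2.4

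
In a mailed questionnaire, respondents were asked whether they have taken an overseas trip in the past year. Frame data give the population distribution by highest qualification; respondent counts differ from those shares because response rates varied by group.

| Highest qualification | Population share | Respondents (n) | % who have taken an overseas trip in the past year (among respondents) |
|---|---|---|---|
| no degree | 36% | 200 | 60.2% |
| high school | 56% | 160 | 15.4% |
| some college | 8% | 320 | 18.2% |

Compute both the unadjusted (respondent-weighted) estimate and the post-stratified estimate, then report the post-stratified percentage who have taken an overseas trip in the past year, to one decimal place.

Without adjustment, the pooled respondent share is:
  (200/680)×60.2 + (160/680)×15.4 + (320/680)×18.2 = 29.8941%
Post-stratified estimate weights by population shares:
  0.36×60.2 + 0.56×15.4 + 0.08×18.2 = 31.752%

31.8%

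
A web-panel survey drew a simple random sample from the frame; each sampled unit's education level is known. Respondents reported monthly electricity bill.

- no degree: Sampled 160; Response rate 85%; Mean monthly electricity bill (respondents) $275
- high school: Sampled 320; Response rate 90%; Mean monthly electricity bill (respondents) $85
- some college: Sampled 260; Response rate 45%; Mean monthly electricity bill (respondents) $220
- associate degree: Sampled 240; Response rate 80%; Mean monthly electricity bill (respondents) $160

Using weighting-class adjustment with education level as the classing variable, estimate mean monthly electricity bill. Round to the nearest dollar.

$170

Weighting each respondent by the inverse class response rate inflates each class back to its sampled size, so the class weight is n_sampled:
  no degree: 160 × 275 = 44,000
  high school: 320 × 85 = 27,200
  some college: 260 × 220 = 57,200
  associate degree: 240 × 160 = 38,400
Adjusted estimate = 166,800 / 980 = 170.204 → $170.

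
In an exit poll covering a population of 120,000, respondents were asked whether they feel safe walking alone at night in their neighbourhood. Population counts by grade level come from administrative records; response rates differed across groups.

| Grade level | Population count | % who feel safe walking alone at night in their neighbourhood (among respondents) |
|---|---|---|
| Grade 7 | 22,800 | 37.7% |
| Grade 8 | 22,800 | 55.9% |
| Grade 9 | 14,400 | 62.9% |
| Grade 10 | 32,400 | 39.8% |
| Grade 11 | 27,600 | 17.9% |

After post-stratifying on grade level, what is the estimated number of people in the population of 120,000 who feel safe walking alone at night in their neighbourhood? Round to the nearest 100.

Apply each group's respondent rate to its population count:
  Grade 7: 22,800 × 37.7% = 8595.6
  Grade 8: 22,800 × 55.9% = 12745.2
  Grade 9: 14,400 × 62.9% = 9057.6
  Grade 10: 32,400 × 39.8% = 12895.2
  Grade 11: 27,600 × 17.9% = 4940.4
Estimated total = 48,234 → 48,200.

48,200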